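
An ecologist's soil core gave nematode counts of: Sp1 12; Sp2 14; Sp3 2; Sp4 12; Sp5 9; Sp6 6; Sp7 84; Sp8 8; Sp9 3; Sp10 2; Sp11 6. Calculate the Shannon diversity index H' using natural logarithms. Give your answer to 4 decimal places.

1.6907

Total N = 12+14+2+12+9+6+84+8+3+2+6 = 158, so the proportions are 0.075949, 0.088608, 0.012658, 0.075949, 0.056962, 0.037975, 0.531646, 0.050633, 0.018987, 0.012658, 0.037975 (working shown to 6 dp, full precision carried).
Each pᵢ ln pᵢ term: 0.075949×(-2.577688)=-0.195774, 0.088608×(-2.423538)=-0.214744, 0.012658×(-4.369448)=-0.055309, 0.075949×(-2.577688)=-0.195774, 0.056962×(-2.865370)=-0.163217, 0.037975×(-3.270836)=-0.124209, 0.531646×(-0.631778)=-0.335882, 0.050633×(-2.983153)=-0.151046, 0.018987×(-3.963983)=-0.075265, 0.012658×(-4.369448)=-0.055309, 0.037975×(-3.270836)=-0.124209.
Sum = -1.690739, so H' = 1.6907.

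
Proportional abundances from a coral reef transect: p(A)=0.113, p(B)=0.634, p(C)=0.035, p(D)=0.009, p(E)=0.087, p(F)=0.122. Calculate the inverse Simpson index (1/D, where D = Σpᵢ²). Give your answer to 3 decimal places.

2.281

D = 0.113² + 0.634² + 0.035² + 0.009² + 0.087² + 0.122² = 0.012769 + 0.401956 + 0.001225 + 0.000081 + 0.007569 + 0.014884 = 0.438484 (working shown to 6 dp, full precision carried).
So 1/D = 2.28058, i.e. 2.281 to 3 decimal places.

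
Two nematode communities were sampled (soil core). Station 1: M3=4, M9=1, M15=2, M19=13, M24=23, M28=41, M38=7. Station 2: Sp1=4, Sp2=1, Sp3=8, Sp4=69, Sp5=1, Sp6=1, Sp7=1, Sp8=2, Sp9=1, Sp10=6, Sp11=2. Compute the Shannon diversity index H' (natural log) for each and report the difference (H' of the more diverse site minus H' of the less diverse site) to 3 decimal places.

Station 1: N=91, proportions 0.04396, 0.01099, 0.02198, 0.14286, 0.25275, 0.45055, 0.07692, giving H' = 1.45295 (working shown to 5 dp, full precision carried).
Station 2: N=96, proportions 0.04167, 0.01042, 0.08333, 0.71875, 0.01042, 0.01042, 0.01042, 0.02083, 0.01042, 0.0625, 0.02083, giving H' = 1.14917.
Difference = |1.45295 − 1.14917| = 0.30378, i.e. 0.304 to 3 decimal places.

0.304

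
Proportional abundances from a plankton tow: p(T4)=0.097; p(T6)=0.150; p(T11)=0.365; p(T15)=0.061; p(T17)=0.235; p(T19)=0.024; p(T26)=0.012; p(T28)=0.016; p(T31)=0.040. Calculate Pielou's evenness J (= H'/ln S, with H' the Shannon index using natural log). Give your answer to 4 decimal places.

H' = −Σ pᵢ ln pᵢ = −((-0.226305) + (-0.284568) + (-0.367868) + (-0.170610) + (-0.340320) + (-0.089513) + (-0.053074) + (-0.066163) + (-0.128755)) = 1.727176 (working shown to 6 dp, full precision carried).
With S = 9 species, ln S = 2.197225, so J = 1.727176/2.197225 = 0.786072, i.e. 0.7861 to 4 decimal places.

0.7861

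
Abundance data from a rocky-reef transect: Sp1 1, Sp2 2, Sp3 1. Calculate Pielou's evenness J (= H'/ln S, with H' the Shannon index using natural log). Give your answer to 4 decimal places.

Total N = 1+2+1 = 4, so the proportions are 0.25, 0.5, 0.25 (working shown to 6 dp, full precision carried).
H' = −Σ pᵢ ln pᵢ = −((-0.346574) + (-0.346574) + (-0.346574)) = 1.039721.
With S = 3 species, ln S = 1.098612, so J = 1.039721/1.098612 = 0.946395, i.e. 0.9464 to 4 decimal places.

0.9464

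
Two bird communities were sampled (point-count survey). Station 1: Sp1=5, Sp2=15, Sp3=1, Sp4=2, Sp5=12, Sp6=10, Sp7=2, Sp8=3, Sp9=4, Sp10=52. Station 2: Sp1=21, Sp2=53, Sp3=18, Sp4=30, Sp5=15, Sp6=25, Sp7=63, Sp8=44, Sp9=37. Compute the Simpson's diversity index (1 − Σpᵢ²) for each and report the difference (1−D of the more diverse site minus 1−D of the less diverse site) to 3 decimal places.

0.153

Station 1: N=106, proportions 0.04717, 0.141509, 0.009434, 0.018868, 0.113208, 0.09434, 0.018868, 0.028302, 0.037736, 0.490566, giving 1−D = 0.712353 (working shown to 6 dp, full precision carried).
Station 2: N=306, proportions 0.068627, 0.173203, 0.058824, 0.098039, 0.04902, 0.081699, 0.205882, 0.143791, 0.120915, giving 1−D = 0.865458.
Difference = |0.712353 − 0.865458| = 0.153105, i.e. 0.153 to 3 decimal places.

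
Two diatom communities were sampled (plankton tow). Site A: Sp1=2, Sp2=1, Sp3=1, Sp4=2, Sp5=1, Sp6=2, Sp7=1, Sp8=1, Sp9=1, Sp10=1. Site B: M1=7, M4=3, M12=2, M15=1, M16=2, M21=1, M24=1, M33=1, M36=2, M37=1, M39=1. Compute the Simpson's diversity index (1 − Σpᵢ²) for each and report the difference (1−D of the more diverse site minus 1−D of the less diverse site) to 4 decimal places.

0.0446

Site A: N=13, proportions 0.153846, 0.076923, 0.076923, 0.153846, 0.076923, 0.153846, 0.076923, 0.076923, 0.076923, 0.076923, giving 1−D = 0.887574 (working shown to 6 dp, full precision carried).
Site B: N=22, proportions 0.318182, 0.136364, 0.090909, 0.045455, 0.090909, 0.045455, 0.045455, 0.045455, 0.090909, 0.045455, 0.045455, giving 1−D = 0.842975.
Difference = |0.887574 − 0.842975| = 0.044599, i.e. 0.0446 to 4 decimal places.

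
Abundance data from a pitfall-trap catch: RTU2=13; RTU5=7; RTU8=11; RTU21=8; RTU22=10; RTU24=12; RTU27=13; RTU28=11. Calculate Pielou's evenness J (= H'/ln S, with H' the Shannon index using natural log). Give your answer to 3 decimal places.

0.991

Total N = 13+7+11+8+10+12+13+11 = 85, so the proportions are 0.15294, 0.08235, 0.12941, 0.09412, 0.11765, 0.14118, 0.15294, 0.12941 (working shown to 5 dp, full precision carried).
H' = −Σ pᵢ ln pᵢ = −((-0.28718) + (-0.20561) + (-0.26462) + (-0.22242) + (-0.25177) + (-0.27639) + (-0.28718) + (-0.26462)) = 2.05978.
With S = 8 species, ln S = 2.07944, so J = 2.05978/2.07944 = 0.99055, i.e. 0.991 to 3 decimal places.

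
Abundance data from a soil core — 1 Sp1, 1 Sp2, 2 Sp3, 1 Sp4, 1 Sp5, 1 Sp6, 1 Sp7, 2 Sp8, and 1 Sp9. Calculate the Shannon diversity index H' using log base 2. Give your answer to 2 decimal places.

Total N = 1+1+2+1+1+1+1+2+1 = 11, so the proportions are 0.0909, 0.0909, 0.1818, 0.0909, 0.0909, 0.0909, 0.0909, 0.1818, 0.0909 (working shown to 4 dp, full precision carried).
Each pᵢ log₂ pᵢ term: 0.0909×(-3.4594)=-0.3145, 0.0909×(-3.4594)=-0.3145, 0.1818×(-2.4594)=-0.4472, 0.0909×(-3.4594)=-0.3145, 0.0909×(-3.4594)=-0.3145, 0.0909×(-3.4594)=-0.3145, 0.0909×(-3.4594)=-0.3145, 0.1818×(-2.4594)=-0.4472, 0.0909×(-3.4594)=-0.3145.
Sum = -3.0958, so H' = 3.10.

3.10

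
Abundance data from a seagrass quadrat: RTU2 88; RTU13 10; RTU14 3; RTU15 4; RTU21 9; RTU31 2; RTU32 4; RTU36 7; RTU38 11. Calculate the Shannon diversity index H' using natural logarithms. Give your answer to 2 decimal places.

Total N = 88+10+3+4+9+2+4+7+11 = 138, so the proportions are 0.6377, 0.0725, 0.0217, 0.029, 0.0652, 0.0145, 0.029, 0.0507, 0.0797 (working shown to 4 dp, full precision carried).
Each pᵢ ln pᵢ term: 0.6377×(-0.4499)=-0.2869, 0.0725×(-2.6247)=-0.1902, 0.0217×(-3.8286)=-0.0832, 0.029×(-3.5410)=-0.1026, 0.0652×(-2.7300)=-0.1780, 0.0145×(-4.2341)=-0.0614, 0.029×(-3.5410)=-0.1026, 0.0507×(-2.9813)=-0.1512, 0.0797×(-2.5294)=-0.2016.
Sum = -1.3579, so H' = 1.36.

1.36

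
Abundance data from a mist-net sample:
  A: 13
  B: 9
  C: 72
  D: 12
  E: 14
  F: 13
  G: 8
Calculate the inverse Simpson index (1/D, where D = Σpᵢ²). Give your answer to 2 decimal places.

Total N = 13+9+72+12+14+13+8 = 141, so the proportions are 0.092199, 0.06383, 0.510638, 0.085106, 0.099291, 0.092199, 0.056738 (working shown to 6 dp, full precision carried).
D = 0.092199² + 0.06383² + 0.510638² + 0.085106² + 0.099291² + 0.092199² + 0.056738² = 0.008501 + 0.004074 + 0.260751 + 0.007243 + 0.009859 + 0.008501 + 0.003219 = 0.302148.
So 1/D = 3.3096, i.e. 3.31 to 2 decimal places.

3.31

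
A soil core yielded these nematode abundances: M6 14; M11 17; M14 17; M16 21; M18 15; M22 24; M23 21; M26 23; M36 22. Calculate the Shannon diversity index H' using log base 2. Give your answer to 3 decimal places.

3.147

Total N = 14+17+17+21+15+24+21+23+22 = 174, so the proportions are 0.08046, 0.0977, 0.0977, 0.12069, 0.08621, 0.13793, 0.12069, 0.13218, 0.12644 (working shown to 5 dp, full precision carried).
Each pᵢ log₂ pᵢ term: 0.08046×(-3.63559)=-0.29252, 0.0977×(-3.35548)=-0.32783, 0.0977×(-3.35548)=-0.32783, 0.12069×(-3.05063)=-0.36818, 0.08621×(-3.53605)=-0.30483, 0.13793×(-2.85798)=-0.39420, 0.12069×(-3.05063)=-0.36818, 0.13218×(-2.91938)=-0.38590, 0.12644×(-2.98351)=-0.37723.
Sum = -3.14670, so H' = 3.147.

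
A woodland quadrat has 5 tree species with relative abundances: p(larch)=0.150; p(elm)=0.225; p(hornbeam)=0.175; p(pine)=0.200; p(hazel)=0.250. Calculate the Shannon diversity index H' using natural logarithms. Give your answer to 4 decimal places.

Each pᵢ ln pᵢ term (working shown to 6 dp, full precision carried): 0.15×(-1.897120)=-0.284568, 0.225×(-1.491655)=-0.335622, 0.175×(-1.742969)=-0.305020, 0.2×(-1.609438)=-0.321888, 0.25×(-1.386294)=-0.346574.
Sum = -1.593671, so H' = 1.5937.

1.5937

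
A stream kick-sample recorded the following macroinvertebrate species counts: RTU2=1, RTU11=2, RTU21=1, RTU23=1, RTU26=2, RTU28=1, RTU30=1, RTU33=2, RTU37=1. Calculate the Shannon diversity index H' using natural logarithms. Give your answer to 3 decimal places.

Total N = 1+2+1+1+2+1+1+2+1 = 12, so the proportions are 0.08333, 0.16667, 0.08333, 0.08333, 0.16667, 0.08333, 0.08333, 0.16667, 0.08333 (working shown to 5 dp, full precision carried).
Each pᵢ ln pᵢ term: 0.08333×(-2.48491)=-0.20708, 0.16667×(-1.79176)=-0.29863, 0.08333×(-2.48491)=-0.20708, 0.08333×(-2.48491)=-0.20708, 0.16667×(-1.79176)=-0.29863, 0.08333×(-2.48491)=-0.20708, 0.08333×(-2.48491)=-0.20708, 0.16667×(-1.79176)=-0.29863, 0.08333×(-2.48491)=-0.20708.
Sum = -2.13833, so H' = 2.138.

2.138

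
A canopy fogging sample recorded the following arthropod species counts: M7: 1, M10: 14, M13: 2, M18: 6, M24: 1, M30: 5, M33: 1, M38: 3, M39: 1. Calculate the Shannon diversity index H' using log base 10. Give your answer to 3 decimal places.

Total N = 1+14+2+6+1+5+1+3+1 = 34, so the proportions are 0.02941, 0.41176, 0.05882, 0.17647, 0.02941, 0.14706, 0.02941, 0.08824, 0.02941 (working shown to 5 dp, full precision carried).
Each pᵢ log₁₀ pᵢ term: 0.02941×(-1.53148)=-0.04504, 0.41176×(-0.38535)=-0.15867, 0.05882×(-1.23045)=-0.07238, 0.17647×(-0.75333)=-0.13294, 0.02941×(-1.53148)=-0.04504, 0.14706×(-0.83251)=-0.12243, 0.02941×(-1.53148)=-0.04504, 0.08824×(-1.05436)=-0.09303, 0.02941×(-1.53148)=-0.04504.
Sum = -0.75963, so H' = 0.760.

0.760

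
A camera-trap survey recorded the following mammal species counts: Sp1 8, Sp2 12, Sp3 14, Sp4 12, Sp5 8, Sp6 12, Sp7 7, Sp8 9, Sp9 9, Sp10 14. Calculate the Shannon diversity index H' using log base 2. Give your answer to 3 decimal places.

Total N = 8+12+14+12+8+12+7+9+9+14 = 105, so the proportions are 0.07619, 0.11429, 0.13333, 0.11429, 0.07619, 0.11429, 0.06667, 0.08571, 0.08571, 0.13333 (working shown to 5 dp, full precision carried).
Each pᵢ log₂ pᵢ term: 0.07619×(-3.71425)=-0.28299, 0.11429×(-3.12928)=-0.35763, 0.13333×(-2.90689)=-0.38759, 0.11429×(-3.12928)=-0.35763, 0.07619×(-3.71425)=-0.28299, 0.11429×(-3.12928)=-0.35763, 0.06667×(-3.90689)=-0.26046, 0.08571×(-3.54432)=-0.30380, 0.08571×(-3.54432)=-0.30380, 0.13333×(-2.90689)=-0.38759.
Sum = -3.28211, so H' = 3.282.

3.282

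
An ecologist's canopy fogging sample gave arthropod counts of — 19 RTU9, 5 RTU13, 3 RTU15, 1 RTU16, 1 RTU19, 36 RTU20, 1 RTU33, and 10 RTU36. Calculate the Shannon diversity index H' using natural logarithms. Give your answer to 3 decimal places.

1.445

Total N = 19+5+3+1+1+36+1+10 = 76, so the proportions are 0.25, 0.06579, 0.03947, 0.01316, 0.01316, 0.47368, 0.01316, 0.13158 (working shown to 5 dp, full precision carried).
Each pᵢ ln pᵢ term: 0.25×(-1.38629)=-0.34657, 0.06579×(-2.72130)=-0.17903, 0.03947×(-3.23212)=-0.12758, 0.01316×(-4.33073)=-0.05698, 0.01316×(-4.33073)=-0.05698, 0.47368×(-0.74721)=-0.35394, 0.01316×(-4.33073)=-0.05698, 0.13158×(-2.02815)=-0.26686.
Sum = -1.44495, so H' = 1.445.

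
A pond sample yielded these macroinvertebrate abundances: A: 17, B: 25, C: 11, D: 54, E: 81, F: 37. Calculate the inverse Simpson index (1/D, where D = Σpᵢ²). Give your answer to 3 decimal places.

4.261

Total N = 17+25+11+54+81+37 = 225, so the proportions are 0.0755556, 0.1111111, 0.0488889, 0.24, 0.36, 0.1644444 (working shown to 7 dp, full precision carried).
D = 0.0755556² + 0.1111111² + 0.0488889² + 0.24² + 0.36² + 0.1644444² = 0.0057086 + 0.0123457 + 0.0023901 + 0.0576000 + 0.1296000 + 0.0270420 = 0.2346864.
So 1/D = 4.26100, i.e. 4.261 to 3 decimal places.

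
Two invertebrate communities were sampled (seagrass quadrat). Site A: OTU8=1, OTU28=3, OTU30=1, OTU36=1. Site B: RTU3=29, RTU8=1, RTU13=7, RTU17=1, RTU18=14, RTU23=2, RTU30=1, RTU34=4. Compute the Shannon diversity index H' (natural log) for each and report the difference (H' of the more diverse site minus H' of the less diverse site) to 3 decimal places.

Site A: N=6, proportions 0.16666667, 0.5, 0.16666667, 0.16666667, giving H' = 1.24245332 (working shown to 8 dp, full precision carried).
Site B: N=59, proportions 0.49152542, 0.01694915, 0.11864407, 0.01694915, 0.23728814, 0.03389831, 0.01694915, 0.06779661, giving H' = 1.44785567.
Difference = |1.24245332 − 1.44785567| = 0.20540235, i.e. 0.205 to 3 decimal places.

0.205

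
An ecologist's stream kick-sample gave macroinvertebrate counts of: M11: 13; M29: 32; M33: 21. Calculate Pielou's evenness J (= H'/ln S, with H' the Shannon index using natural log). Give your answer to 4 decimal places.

Total N = 13+32+21 = 66, so the proportions are 0.19697, 0.484848, 0.318182 (working shown to 6 dp, full precision carried).
H' = −Σ pᵢ ln pᵢ = −((-0.320018) + (-0.350991) + (-0.364360)) = 1.035369.
With S = 3 species, ln S = 1.098612, so J = 1.035369/1.098612 = 0.942433, i.e. 0.9424 to 4 decimal places.

0.9424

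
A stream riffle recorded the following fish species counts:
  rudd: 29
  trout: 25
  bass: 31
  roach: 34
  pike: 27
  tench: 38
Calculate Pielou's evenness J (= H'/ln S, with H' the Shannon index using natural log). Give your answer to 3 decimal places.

Total N = 29+25+31+34+27+38 = 184, so the proportions are 0.15761, 0.13587, 0.16848, 0.18478, 0.14674, 0.20652 (working shown to 5 dp, full precision carried).
H' = −Σ pᵢ ln pᵢ = −((-0.29120) + (-0.27120) + (-0.30005) + (-0.31202) + (-0.28161) + (-0.32576)) = 1.78184.
With S = 6 species, ln S = 1.79176, so J = 1.78184/1.79176 = 0.99447, i.e. 0.994 to 3 decimal places.

0.994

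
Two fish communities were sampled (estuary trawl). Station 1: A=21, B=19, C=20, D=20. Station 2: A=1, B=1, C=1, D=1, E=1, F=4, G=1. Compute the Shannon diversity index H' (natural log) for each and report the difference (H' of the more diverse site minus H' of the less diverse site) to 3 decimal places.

0.362

Station 1: N=80, proportions 0.2625, 0.2375, 0.25, 0.25, giving H' = 1.38567 (working shown to 5 dp, full precision carried).
Station 2: N=10, proportions 0.1, 0.1, 0.1, 0.1, 0.1, 0.4, 0.1, giving H' = 1.74807.
Difference = |1.38567 − 1.74807| = 0.36240, i.e. 0.362 to 3 decimal places.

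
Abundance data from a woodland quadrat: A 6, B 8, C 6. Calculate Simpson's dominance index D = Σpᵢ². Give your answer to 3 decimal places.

Total N = 6+8+6 = 20, so the proportions are 0.3, 0.4, 0.3 (working shown to 5 dp, full precision carried).
D = 0.3² + 0.4² + 0.3² = 0.09000 + 0.16000 + 0.09000 = 0.34000.
To 3 decimal places, D = 0.340.

0.340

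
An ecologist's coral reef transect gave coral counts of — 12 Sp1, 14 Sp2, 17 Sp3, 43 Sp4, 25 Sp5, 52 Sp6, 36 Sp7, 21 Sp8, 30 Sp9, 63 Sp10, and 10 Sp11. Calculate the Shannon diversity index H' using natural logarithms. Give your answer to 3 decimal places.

2.243

Total N = 12+14+17+43+25+52+36+21+30+63+10 = 323, so the proportions are 0.03715, 0.04334, 0.05263, 0.13313, 0.0774, 0.16099, 0.11146, 0.06502, 0.09288, 0.19505, 0.03096 (working shown to 5 dp, full precision carried).
Each pᵢ ln pᵢ term: 0.03715×(-3.29275)=-0.12233, 0.04334×(-3.13859)=-0.13604, 0.05263×(-2.94444)=-0.15497, 0.13313×(-2.01645)=-0.26844, 0.0774×(-2.55878)=-0.19805, 0.16099×(-1.82641)=-0.29403, 0.11146×(-2.19413)=-0.24455, 0.06502×(-2.73313)=-0.17770, 0.09288×(-2.37645)=-0.22072, 0.19505×(-1.63452)=-0.31881, 0.03096×(-3.47507)=-0.10759.
Sum = -2.24323, so H' = 2.243.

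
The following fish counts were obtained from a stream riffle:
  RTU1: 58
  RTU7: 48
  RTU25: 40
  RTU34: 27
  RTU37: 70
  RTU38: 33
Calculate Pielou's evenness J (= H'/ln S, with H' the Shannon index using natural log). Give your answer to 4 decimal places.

0.9718

Total N = 58+48+40+27+70+33 = 276, so the proportions are 0.210145, 0.173913, 0.144928, 0.097826, 0.253623, 0.119565 (working shown to 6 dp, full precision carried).
H' = −Σ pᵢ ln pᵢ = −((-0.327817) + (-0.304209) + (-0.279931) + (-0.227403) + (-0.347947) + (-0.253944)) = 1.741250.
With S = 6 species, ln S = 1.791759, so J = 1.741250/1.791759 = 0.971810, i.e. 0.9718 to 4 decimal places.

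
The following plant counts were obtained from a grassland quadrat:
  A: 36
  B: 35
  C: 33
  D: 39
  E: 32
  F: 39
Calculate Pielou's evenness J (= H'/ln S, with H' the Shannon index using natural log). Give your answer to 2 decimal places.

1.00

Total N = 36+35+33+39+32+39 = 214, so the proportions are 0.1682, 0.1636, 0.1542, 0.1822, 0.1495, 0.1822 (working shown to 4 dp, full precision carried).
H' = −Σ pᵢ ln pᵢ = −((-0.2999) + (-0.2961) + (-0.2883) + (-0.3103) + (-0.2841) + (-0.3103)) = 1.7889.
With S = 6 species, ln S = 1.7918, so J = 1.7889/1.7918 = 0.9984, i.e. 1.00 to 2 decimal places.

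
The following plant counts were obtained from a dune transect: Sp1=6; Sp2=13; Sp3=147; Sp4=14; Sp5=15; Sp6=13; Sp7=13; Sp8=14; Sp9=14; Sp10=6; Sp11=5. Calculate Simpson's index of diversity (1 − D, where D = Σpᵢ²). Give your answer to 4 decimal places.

0.6594

Total N = 6+13+147+14+15+13+13+14+14+6+5 = 260, so the proportions are 0.023077, 0.05, 0.565385, 0.053846, 0.057692, 0.05, 0.05, 0.053846, 0.053846, 0.023077, 0.019231 (working shown to 6 dp, full precision carried).
D = 0.023077² + 0.05² + 0.565385² + 0.053846² + 0.057692² + 0.05² + 0.05² + 0.053846² + 0.053846² + 0.023077² + 0.019231² = 0.000533 + 0.002500 + 0.319660 + 0.002899 + 0.003328 + 0.002500 + 0.002500 + 0.002899 + 0.002899 + 0.000533 + 0.000370 = 0.340621.
So 1 − D = 0.659379, i.e. 0.6594 to 4 decimal places.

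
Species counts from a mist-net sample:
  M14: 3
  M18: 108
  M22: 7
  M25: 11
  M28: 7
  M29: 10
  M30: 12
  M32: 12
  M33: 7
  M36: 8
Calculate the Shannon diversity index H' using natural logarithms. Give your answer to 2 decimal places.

1.57

Total N = 3+108+7+11+7+10+12+12+7+8 = 185, so the proportions are 0.0162, 0.5838, 0.0378, 0.0595, 0.0378, 0.0541, 0.0649, 0.0649, 0.0378, 0.0432 (working shown to 4 dp, full precision carried).
Each pᵢ ln pᵢ term: 0.0162×(-4.1217)=-0.0668, 0.5838×(-0.5382)=-0.3142, 0.0378×(-3.2744)=-0.1239, 0.0595×(-2.8225)=-0.1678, 0.0378×(-3.2744)=-0.1239, 0.0541×(-2.9178)=-0.1577, 0.0649×(-2.7354)=-0.1774, 0.0649×(-2.7354)=-0.1774, 0.0378×(-3.2744)=-0.1239, 0.0432×(-3.1409)=-0.1358.
Sum = -1.5690, so H' = 1.57.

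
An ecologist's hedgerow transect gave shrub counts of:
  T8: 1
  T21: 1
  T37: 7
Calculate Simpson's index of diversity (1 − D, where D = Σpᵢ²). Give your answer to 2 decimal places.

0.37

Total N = 1+1+7 = 9, so the proportions are 0.1111, 0.1111, 0.7778 (working shown to 4 dp, full precision carried).
D = 0.1111² + 0.1111² + 0.7778² = 0.0123 + 0.0123 + 0.6049 = 0.6296.
So 1 − D = 0.3704, i.e. 0.37 to 2 decimal places.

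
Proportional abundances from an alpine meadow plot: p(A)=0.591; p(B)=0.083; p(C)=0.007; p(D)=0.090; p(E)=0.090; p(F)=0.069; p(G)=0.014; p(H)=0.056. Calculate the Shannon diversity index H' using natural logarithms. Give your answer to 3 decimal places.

1.391

Each pᵢ ln pᵢ term (working shown to 5 dp, full precision carried): 0.591×(-0.52594)=-0.31083, 0.083×(-2.48891)=-0.20658, 0.007×(-4.96185)=-0.03473, 0.09×(-2.40795)=-0.21672, 0.09×(-2.40795)=-0.21672, 0.069×(-2.67365)=-0.18448, 0.014×(-4.26870)=-0.05976, 0.056×(-2.88240)=-0.16141.
Sum = -1.39123, so H' = 1.391.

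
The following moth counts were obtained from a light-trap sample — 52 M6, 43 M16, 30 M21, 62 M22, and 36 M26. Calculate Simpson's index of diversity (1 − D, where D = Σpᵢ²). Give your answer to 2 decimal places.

0.79

Total N = 52+43+30+62+36 = 223, so the proportions are 0.2332, 0.1928, 0.1345, 0.278, 0.1614 (working shown to 4 dp, full precision carried).
D = 0.2332² + 0.1928² + 0.1345² + 0.278² + 0.1614² = 0.0544 + 0.0372 + 0.0181 + 0.0773 + 0.0261 = 0.2130.
So 1 − D = 0.7870, i.e. 0.79 to 2 decimal places.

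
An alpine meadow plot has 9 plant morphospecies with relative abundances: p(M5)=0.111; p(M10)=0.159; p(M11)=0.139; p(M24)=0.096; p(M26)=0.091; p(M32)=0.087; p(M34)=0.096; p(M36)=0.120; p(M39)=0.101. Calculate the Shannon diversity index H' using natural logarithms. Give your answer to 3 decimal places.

2.177

Each pᵢ ln pᵢ term (working shown to 5 dp, full precision carried): 0.111×(-2.19823)=-0.24400, 0.159×(-1.83885)=-0.29238, 0.139×(-1.97328)=-0.27429, 0.096×(-2.34341)=-0.22497, 0.091×(-2.39690)=-0.21812, 0.087×(-2.44185)=-0.21244, 0.096×(-2.34341)=-0.22497, 0.12×(-2.12026)=-0.25443, 0.101×(-2.29263)=-0.23156.
Sum = -2.17715, so H' = 2.177.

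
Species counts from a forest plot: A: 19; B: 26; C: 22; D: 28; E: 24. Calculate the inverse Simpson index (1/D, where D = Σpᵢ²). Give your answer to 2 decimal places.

4.92

Total N = 19+26+22+28+24 = 119, so the proportions are 0.159664, 0.218487, 0.184874, 0.235294, 0.201681 (working shown to 6 dp, full precision carried).
D = 0.159664² + 0.218487² + 0.184874² + 0.235294² + 0.201681² = 0.025493 + 0.047737 + 0.034178 + 0.055363 + 0.040675 = 0.203446.
So 1/D = 4.9153, i.e. 4.92 to 2 decimal places.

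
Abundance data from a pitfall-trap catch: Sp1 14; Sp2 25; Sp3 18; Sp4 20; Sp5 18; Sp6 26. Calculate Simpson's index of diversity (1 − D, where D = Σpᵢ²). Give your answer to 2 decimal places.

Total N = 14+25+18+20+18+26 = 121, so the proportions are 0.1157, 0.2066, 0.1488, 0.1653, 0.1488, 0.2149 (working shown to 4 dp, full precision carried).
D = 0.1157² + 0.2066² + 0.1488² + 0.1653² + 0.1488² + 0.2149² = 0.0134 + 0.0427 + 0.0221 + 0.0273 + 0.0221 + 0.0462 = 0.1738.
So 1 − D = 0.8262, i.e. 0.83 to 2 decimal places.

0.83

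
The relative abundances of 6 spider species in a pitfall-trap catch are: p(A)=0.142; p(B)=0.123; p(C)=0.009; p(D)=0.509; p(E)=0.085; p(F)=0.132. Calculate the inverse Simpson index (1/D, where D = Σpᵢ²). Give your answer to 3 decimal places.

D = 0.142² + 0.123² + 0.009² + 0.509² + 0.085² + 0.132² = 0.020164 + 0.015129 + 0.000081 + 0.259081 + 0.007225 + 0.017424 = 0.319104 (working shown to 6 dp, full precision carried).
So 1/D = 3.13377, i.e. 3.134 to 3 decimal places.

3.134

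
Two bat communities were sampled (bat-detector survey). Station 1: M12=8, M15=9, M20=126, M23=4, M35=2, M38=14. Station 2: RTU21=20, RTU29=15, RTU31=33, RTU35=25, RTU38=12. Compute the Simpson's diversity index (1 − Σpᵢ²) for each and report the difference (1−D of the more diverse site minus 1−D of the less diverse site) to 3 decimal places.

Station 1: N=163, proportions 0.04908, 0.05521, 0.77301, 0.02454, 0.01227, 0.08589, giving 1−D = 0.38887 (working shown to 5 dp, full precision carried).
Station 2: N=105, proportions 0.19048, 0.14286, 0.31429, 0.2381, 0.11429, giving 1−D = 0.77478.
Difference = |0.38887 − 0.77478| = 0.38591, i.e. 0.386 to 3 decimal places.

0.386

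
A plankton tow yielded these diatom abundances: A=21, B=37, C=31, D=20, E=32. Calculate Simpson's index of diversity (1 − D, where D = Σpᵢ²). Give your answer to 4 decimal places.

Total N = 21+37+31+20+32 = 141, so the proportions are 0.148936, 0.262411, 0.219858, 0.141844, 0.22695 (working shown to 6 dp, full precision carried).
D = 0.148936² + 0.262411² + 0.219858² + 0.141844² + 0.22695² = 0.022182 + 0.068860 + 0.048338 + 0.020120 + 0.051506 = 0.211005.
So 1 − D = 0.788995, i.e. 0.7890 to 4 decimal places.

0.7890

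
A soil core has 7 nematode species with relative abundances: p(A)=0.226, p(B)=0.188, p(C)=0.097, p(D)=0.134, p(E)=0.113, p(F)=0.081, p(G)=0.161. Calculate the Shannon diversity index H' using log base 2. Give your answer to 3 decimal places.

2.727

Each pᵢ log₂ pᵢ term (working shown to 5 dp, full precision carried): 0.226×(-2.14561)=-0.48491, 0.188×(-2.41120)=-0.45330, 0.097×(-3.36587)=-0.32649, 0.134×(-2.89970)=-0.38856, 0.113×(-3.14561)=-0.35545, 0.081×(-3.62593)=-0.29370, 0.161×(-2.63487)=-0.42421.
Sum = -2.72663, so H' = 2.727.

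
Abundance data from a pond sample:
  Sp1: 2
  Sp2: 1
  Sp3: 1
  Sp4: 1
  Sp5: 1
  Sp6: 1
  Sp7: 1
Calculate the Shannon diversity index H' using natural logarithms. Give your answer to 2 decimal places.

Total N = 2+1+1+1+1+1+1 = 8, so the proportions are 0.25, 0.125, 0.125, 0.125, 0.125, 0.125, 0.125 (working shown to 4 dp, full precision carried).
Each pᵢ ln pᵢ term: 0.25×(-1.3863)=-0.3466, 0.125×(-2.0794)=-0.2599, 0.125×(-2.0794)=-0.2599, 0.125×(-2.0794)=-0.2599, 0.125×(-2.0794)=-0.2599, 0.125×(-2.0794)=-0.2599, 0.125×(-2.0794)=-0.2599.
Sum = -1.9062, so H' = 1.91.

1.91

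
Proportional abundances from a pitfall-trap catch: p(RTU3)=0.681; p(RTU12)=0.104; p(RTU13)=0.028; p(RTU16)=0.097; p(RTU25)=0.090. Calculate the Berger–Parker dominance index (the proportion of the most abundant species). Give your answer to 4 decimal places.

0.6810

The largest proportion is 0.681, i.e. d = 0.6810 to 4 decimal places.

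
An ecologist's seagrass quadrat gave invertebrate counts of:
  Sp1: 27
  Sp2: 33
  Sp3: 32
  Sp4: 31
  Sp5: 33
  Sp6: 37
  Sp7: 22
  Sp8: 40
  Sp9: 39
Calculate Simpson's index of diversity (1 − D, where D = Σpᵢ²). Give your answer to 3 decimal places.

0.886

Total N = 27+33+32+31+33+37+22+40+39 = 294, so the proportions are 0.09184, 0.11224, 0.10884, 0.10544, 0.11224, 0.12585, 0.07483, 0.13605, 0.13265 (working shown to 5 dp, full precision carried).
D = 0.09184² + 0.11224² + 0.10884² + 0.10544² + 0.11224² + 0.12585² + 0.07483² + 0.13605² + 0.13265² = 0.00843 + 0.01260 + 0.01185 + 0.01112 + 0.01260 + 0.01584 + 0.00560 + 0.01851 + 0.01760 = 0.11414.
So 1 − D = 0.88586, i.e. 0.886 to 3 decimal places.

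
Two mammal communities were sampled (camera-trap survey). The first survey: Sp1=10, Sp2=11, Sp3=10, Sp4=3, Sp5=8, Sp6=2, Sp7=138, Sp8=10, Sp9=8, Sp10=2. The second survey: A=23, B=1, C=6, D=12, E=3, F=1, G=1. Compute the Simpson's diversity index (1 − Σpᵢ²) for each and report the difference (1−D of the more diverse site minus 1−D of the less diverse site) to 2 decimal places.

0.15

The first survey: N=202, proportions 0.0495, 0.0545, 0.0495, 0.0149, 0.0396, 0.0099, 0.6832, 0.0495, 0.0396, 0.0099, giving 1−D = 0.5194 (working shown to 4 dp, full precision carried).
The second survey: N=47, proportions 0.4894, 0.0213, 0.1277, 0.2553, 0.0638, 0.0213, 0.0213, giving 1−D = 0.6736.
Difference = |0.5194 − 0.6736| = 0.1542, i.e. 0.15 to 2 decimal places.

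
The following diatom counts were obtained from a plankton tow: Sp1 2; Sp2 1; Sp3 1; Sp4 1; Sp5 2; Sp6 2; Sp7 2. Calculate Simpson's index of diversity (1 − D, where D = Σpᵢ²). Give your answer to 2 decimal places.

0.84

Total N = 2+1+1+1+2+2+2 = 11, so the proportions are 0.1818, 0.0909, 0.0909, 0.0909, 0.1818, 0.1818, 0.1818 (working shown to 4 dp, full precision carried).
D = 0.1818² + 0.0909² + 0.0909² + 0.0909² + 0.1818² + 0.1818² + 0.1818² = 0.0331 + 0.0083 + 0.0083 + 0.0083 + 0.0331 + 0.0331 + 0.0331 = 0.1570.
So 1 − D = 0.8430, i.e. 0.84 to 2 decimal places.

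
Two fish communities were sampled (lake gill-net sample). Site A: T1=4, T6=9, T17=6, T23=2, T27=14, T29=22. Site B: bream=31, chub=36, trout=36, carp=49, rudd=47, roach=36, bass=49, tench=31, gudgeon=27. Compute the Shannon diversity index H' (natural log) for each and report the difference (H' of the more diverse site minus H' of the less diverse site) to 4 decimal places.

Site A: N=57, proportions 0.070175, 0.157895, 0.105263, 0.035088, 0.245614, 0.385965, giving H' = 1.544687 (working shown to 6 dp, full precision carried).
Site B: N=342, proportions 0.090643, 0.105263, 0.105263, 0.143275, 0.137427, 0.105263, 0.143275, 0.090643, 0.078947, giving H' = 2.176126.
Difference = |1.544687 − 2.176126| = 0.631439, i.e. 0.6314 to 4 decimal places.

0.6314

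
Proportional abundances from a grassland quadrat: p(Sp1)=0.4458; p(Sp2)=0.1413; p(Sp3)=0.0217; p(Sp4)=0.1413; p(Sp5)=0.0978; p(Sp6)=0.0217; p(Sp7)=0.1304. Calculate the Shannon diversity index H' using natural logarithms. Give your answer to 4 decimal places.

1.5724

Each pᵢ ln pᵢ term (working shown to 6 dp, full precision carried): 0.4458×(-0.807885)=-0.360155, 0.1413×(-1.956870)=-0.276506, 0.0217×(-3.830443)=-0.083121, 0.1413×(-1.956870)=-0.276506, 0.0978×(-2.324831)=-0.227368, 0.0217×(-3.830443)=-0.083121, 0.1304×(-2.037149)=-0.265644.
Sum = -1.572420, so H' = 1.5724.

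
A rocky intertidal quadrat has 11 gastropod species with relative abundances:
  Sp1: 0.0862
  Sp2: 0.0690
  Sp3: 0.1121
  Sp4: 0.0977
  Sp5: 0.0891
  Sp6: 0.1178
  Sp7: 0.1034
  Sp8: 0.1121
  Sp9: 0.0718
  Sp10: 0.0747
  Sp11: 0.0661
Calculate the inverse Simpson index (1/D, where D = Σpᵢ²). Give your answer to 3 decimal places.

10.584

D = 0.0862² + 0.069² + 0.1121² + 0.0977² + 0.0891² + 0.1178² + 0.1034² + 0.1121² + 0.0718² + 0.0747² + 0.0661² = 0.00743044 + 0.00476100 + 0.01256641 + 0.00954529 + 0.00793881 + 0.01387684 + 0.01069156 + 0.01256641 + 0.00515524 + 0.00558009 + 0.00436921 = 0.09448130 (working shown to 8 dp, full precision carried).
So 1/D = 10.58411, i.e. 10.584 to 3 decimal places.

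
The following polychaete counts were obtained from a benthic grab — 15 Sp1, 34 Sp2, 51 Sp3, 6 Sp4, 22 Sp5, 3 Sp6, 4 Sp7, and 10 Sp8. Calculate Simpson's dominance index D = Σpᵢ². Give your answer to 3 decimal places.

Total N = 15+34+51+6+22+3+4+10 = 145, so the proportions are 0.10345, 0.23448, 0.35172, 0.04138, 0.15172, 0.02069, 0.02759, 0.06897 (working shown to 5 dp, full precision carried).
D = 0.10345² + 0.23448² + 0.35172² + 0.04138² + 0.15172² + 0.02069² + 0.02759² + 0.06897² = 0.01070 + 0.05498 + 0.12371 + 0.00171 + 0.02302 + 0.00043 + 0.00076 + 0.00476 = 0.22007.
To 3 decimal places, D = 0.220.

0.220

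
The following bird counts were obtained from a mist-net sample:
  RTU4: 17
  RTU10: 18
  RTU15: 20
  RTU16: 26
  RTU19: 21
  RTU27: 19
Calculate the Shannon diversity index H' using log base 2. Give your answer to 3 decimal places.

2.571

Total N = 17+18+20+26+21+19 = 121, so the proportions are 0.1405, 0.14876, 0.16529, 0.21488, 0.17355, 0.15702 (working shown to 5 dp, full precision carried).
Each pᵢ log₂ pᵢ term: 0.1405×(-2.83140)=-0.39780, 0.14876×(-2.74894)=-0.40893, 0.16529×(-2.59694)=-0.42925, 0.21488×(-2.21842)=-0.47669, 0.17355×(-2.52655)=-0.43849, 0.15702×(-2.67094)=-0.41940.
Sum = -2.57056, so H' = 2.571.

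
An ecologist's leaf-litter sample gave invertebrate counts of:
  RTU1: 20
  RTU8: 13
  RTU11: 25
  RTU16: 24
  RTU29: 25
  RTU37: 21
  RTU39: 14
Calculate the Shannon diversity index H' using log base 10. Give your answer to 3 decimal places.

Total N = 20+13+25+24+25+21+14 = 142, so the proportions are 0.14085, 0.09155, 0.17606, 0.16901, 0.17606, 0.14789, 0.09859 (working shown to 5 dp, full precision carried).
Each pᵢ log₁₀ pᵢ term: 0.14085×(-0.85126)=-0.11990, 0.09155×(-1.03834)=-0.09506, 0.17606×(-0.75435)=-0.13281, 0.16901×(-0.77208)=-0.13049, 0.17606×(-0.75435)=-0.13281, 0.14789×(-0.83007)=-0.12276, 0.09859×(-1.00616)=-0.09920.
Sum = -0.83302, so H' = 0.833.

0.833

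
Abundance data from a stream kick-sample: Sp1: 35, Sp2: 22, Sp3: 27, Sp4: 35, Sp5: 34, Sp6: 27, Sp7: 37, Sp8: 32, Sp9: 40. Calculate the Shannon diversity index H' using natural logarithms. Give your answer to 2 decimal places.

2.18

Total N = 35+22+27+35+34+27+37+32+40 = 289, so the proportions are 0.1211, 0.0761, 0.0934, 0.1211, 0.1176, 0.0934, 0.128, 0.1107, 0.1384 (working shown to 4 dp, full precision carried).
Each pᵢ ln pᵢ term: 0.1211×(-2.1111)=-0.2557, 0.0761×(-2.5754)=-0.1961, 0.0934×(-2.3706)=-0.2215, 0.1211×(-2.1111)=-0.2557, 0.1176×(-2.1401)=-0.2518, 0.0934×(-2.3706)=-0.2215, 0.128×(-2.0555)=-0.2632, 0.1107×(-2.2007)=-0.2437, 0.1384×(-1.9775)=-0.2737.
Sum = -2.1827, so H' = 2.18.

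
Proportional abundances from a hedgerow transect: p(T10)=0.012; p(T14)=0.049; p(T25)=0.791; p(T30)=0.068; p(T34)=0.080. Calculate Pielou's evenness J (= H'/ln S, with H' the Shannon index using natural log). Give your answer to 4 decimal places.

H' = −Σ pᵢ ln pᵢ = −((-0.053074) + (-0.147781) + (-0.185456) + (-0.182801) + (-0.202058)) = 0.771170 (working shown to 6 dp, full precision carried).
With S = 5 species, ln S = 1.609438, so J = 0.771170/1.609438 = 0.479155, i.e. 0.4792 to 4 decimal places.

0.4792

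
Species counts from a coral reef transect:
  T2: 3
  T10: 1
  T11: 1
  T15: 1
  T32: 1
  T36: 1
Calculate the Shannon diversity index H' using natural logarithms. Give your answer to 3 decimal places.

1.667

Total N = 3+1+1+1+1+1 = 8, so the proportions are 0.375, 0.125, 0.125, 0.125, 0.125, 0.125 (working shown to 5 dp, full precision carried).
Each pᵢ ln pᵢ term: 0.375×(-0.98083)=-0.36781, 0.125×(-2.07944)=-0.25993, 0.125×(-2.07944)=-0.25993, 0.125×(-2.07944)=-0.25993, 0.125×(-2.07944)=-0.25993, 0.125×(-2.07944)=-0.25993.
Sum = -1.66746, so H' = 1.667.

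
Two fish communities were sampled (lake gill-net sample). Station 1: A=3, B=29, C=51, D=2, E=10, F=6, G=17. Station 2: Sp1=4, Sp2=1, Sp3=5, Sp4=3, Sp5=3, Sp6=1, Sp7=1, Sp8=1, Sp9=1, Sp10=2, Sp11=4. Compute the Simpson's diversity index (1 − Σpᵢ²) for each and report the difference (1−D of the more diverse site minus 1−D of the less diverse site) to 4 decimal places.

0.1544

Station 1: N=118, proportions 0.0254237, 0.2457627, 0.4322034, 0.0169492, 0.0847458, 0.0508475, 0.1440678, giving 1−D = 0.7213444 (working shown to 7 dp, full precision carried).
Station 2: N=26, proportions 0.1538462, 0.0384615, 0.1923077, 0.1153846, 0.1153846, 0.0384615, 0.0384615, 0.0384615, 0.0384615, 0.0769231, 0.1538462, giving 1−D = 0.8757396.
Difference = |0.7213444 − 0.8757396| = 0.1543952, i.e. 0.1544 to 4 decimal places.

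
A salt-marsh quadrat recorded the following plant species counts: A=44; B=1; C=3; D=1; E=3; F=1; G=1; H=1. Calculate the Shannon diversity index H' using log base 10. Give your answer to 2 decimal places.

Total N = 44+1+3+1+3+1+1+1 = 55, so the proportions are 0.8, 0.0182, 0.0545, 0.0182, 0.0545, 0.0182, 0.0182, 0.0182 (working shown to 4 dp, full precision carried).
Each pᵢ log₁₀ pᵢ term: 0.8×(-0.0969)=-0.0775, 0.0182×(-1.7404)=-0.0316, 0.0545×(-1.2632)=-0.0689, 0.0182×(-1.7404)=-0.0316, 0.0545×(-1.2632)=-0.0689, 0.0182×(-1.7404)=-0.0316, 0.0182×(-1.7404)=-0.0316, 0.0182×(-1.7404)=-0.0316.
Sum = -0.3736, so H' = 0.37.

0.37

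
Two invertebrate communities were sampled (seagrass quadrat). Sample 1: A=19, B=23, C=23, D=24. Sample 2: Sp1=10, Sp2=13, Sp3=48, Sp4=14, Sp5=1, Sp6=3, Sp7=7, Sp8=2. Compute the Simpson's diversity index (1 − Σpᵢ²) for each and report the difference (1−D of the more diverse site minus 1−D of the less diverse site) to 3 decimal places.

0.043

Sample 1: N=89, proportions 0.213483, 0.258427, 0.258427, 0.269663, giving 1−D = 0.748138 (working shown to 6 dp, full precision carried).
Sample 2: N=98, proportions 0.102041, 0.132653, 0.489796, 0.142857, 0.010204, 0.030612, 0.071429, 0.020408, giving 1−D = 0.705123.
Difference = |0.748138 − 0.705123| = 0.043015, i.e. 0.043 to 3 decimal places.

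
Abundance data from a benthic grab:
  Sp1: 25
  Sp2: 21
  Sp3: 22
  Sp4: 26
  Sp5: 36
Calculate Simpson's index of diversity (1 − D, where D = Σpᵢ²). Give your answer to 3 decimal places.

0.792

Total N = 25+21+22+26+36 = 130, so the proportions are 0.19231, 0.16154, 0.16923, 0.2, 0.27692 (working shown to 5 dp, full precision carried).
D = 0.19231² + 0.16154² + 0.16923² + 0.2² + 0.27692² = 0.03698 + 0.02609 + 0.02864 + 0.04000 + 0.07669 = 0.20840.
So 1 − D = 0.79160, i.e. 0.792 to 3 decimal places.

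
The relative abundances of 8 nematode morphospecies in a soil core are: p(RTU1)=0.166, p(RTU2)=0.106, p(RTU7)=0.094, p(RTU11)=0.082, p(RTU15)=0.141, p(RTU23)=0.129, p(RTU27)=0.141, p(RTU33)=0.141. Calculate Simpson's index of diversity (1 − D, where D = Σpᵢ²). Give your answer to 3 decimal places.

D = 0.166² + 0.106² + 0.094² + 0.082² + 0.141² + 0.129² + 0.141² + 0.141² = 0.02756 + 0.01124 + 0.00884 + 0.00672 + 0.01988 + 0.01664 + 0.01988 + 0.01988 = 0.13064 (working shown to 5 dp, full precision carried).
So 1 − D = 0.86936, i.e. 0.869 to 3 decimal places.

0.869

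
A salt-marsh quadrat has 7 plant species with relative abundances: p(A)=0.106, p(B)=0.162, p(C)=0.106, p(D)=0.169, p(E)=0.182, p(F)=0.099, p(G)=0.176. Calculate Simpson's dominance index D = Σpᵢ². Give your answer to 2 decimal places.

D = 0.106² + 0.162² + 0.106² + 0.169² + 0.182² + 0.099² + 0.176² = 0.0112 + 0.0262 + 0.0112 + 0.0286 + 0.0331 + 0.0098 + 0.0310 = 0.1512 (working shown to 4 dp, full precision carried).
To 2 decimal places, D = 0.15.

0.15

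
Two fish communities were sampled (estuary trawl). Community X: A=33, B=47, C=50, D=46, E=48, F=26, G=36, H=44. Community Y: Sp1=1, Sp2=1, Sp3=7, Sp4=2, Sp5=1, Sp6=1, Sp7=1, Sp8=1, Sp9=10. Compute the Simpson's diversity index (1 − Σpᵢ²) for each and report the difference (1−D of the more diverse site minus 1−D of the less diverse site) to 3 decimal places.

0.125

Community X: N=330, proportions 0.1, 0.14242, 0.15152, 0.13939, 0.14545, 0.07879, 0.10909, 0.13333, giving 1−D = 0.87028 (working shown to 5 dp, full precision carried).
Community Y: N=25, proportions 0.04, 0.04, 0.28, 0.08, 0.04, 0.04, 0.04, 0.04, 0.4, giving 1−D = 0.74560.
Difference = |0.87028 − 0.74560| = 0.12468, i.e. 0.125 to 3 decimal places.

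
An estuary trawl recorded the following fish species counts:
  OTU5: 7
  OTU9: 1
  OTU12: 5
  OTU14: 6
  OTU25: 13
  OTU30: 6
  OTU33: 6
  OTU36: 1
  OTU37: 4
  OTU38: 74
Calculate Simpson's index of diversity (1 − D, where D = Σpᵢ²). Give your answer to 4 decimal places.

0.6137

Total N = 7+1+5+6+13+6+6+1+4+74 = 123, so the proportions are 0.056911, 0.00813, 0.04065, 0.04878, 0.105691, 0.04878, 0.04878, 0.00813, 0.03252, 0.601626 (working shown to 6 dp, full precision carried).
D = 0.056911² + 0.00813² + 0.04065² + 0.04878² + 0.105691² + 0.04878² + 0.04878² + 0.00813² + 0.03252² + 0.601626² = 0.003239 + 0.000066 + 0.001652 + 0.002380 + 0.011171 + 0.002380 + 0.002380 + 0.000066 + 0.001058 + 0.361954 = 0.386344.
So 1 − D = 0.613656, i.e. 0.6137 to 4 decimal places.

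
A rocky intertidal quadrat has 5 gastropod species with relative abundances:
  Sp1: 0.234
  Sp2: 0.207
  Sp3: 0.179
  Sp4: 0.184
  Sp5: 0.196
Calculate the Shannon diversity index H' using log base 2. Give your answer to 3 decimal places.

Each pᵢ log₂ pᵢ term (working shown to 5 dp, full precision carried): 0.234×(-2.09542)=-0.49033, 0.207×(-2.27230)=-0.47037, 0.179×(-2.48197)=-0.44427, 0.184×(-2.44222)=-0.44937, 0.196×(-2.35107)=-0.46081.
Sum = -2.31515, so H' = 2.315.

2.315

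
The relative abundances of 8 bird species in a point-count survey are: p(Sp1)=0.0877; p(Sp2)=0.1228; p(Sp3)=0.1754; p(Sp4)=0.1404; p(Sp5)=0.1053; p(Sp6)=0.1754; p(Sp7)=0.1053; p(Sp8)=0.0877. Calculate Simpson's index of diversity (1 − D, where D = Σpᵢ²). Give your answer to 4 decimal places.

D = 0.0877² + 0.1228² + 0.1754² + 0.1404² + 0.1053² + 0.1754² + 0.1053² + 0.0877² = 0.007691 + 0.015080 + 0.030765 + 0.019712 + 0.011088 + 0.030765 + 0.011088 + 0.007691 = 0.133881 (working shown to 6 dp, full precision carried).
So 1 − D = 0.866119, i.e. 0.8661 to 4 decimal places.

0.8661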